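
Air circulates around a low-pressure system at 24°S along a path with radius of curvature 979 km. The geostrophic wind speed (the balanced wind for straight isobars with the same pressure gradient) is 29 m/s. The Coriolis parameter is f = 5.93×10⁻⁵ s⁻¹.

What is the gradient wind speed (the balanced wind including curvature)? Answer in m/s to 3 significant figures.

21.2 m/s

Around a low, centrifugal force acts outward with Coriolis, so pressure-gradient force balances both:
(1/ρ)|∂P/∂n| = fV + V²/R  →  V² + fR·V − fR·V_g = 0
With fR = 5.93×10⁻⁵ × 979×10³ m = 58.1 m/s:
V = [−fR + √((fR)² + 4 fR V_g)]/2 = [−58.1 + √(58.1² + 4×58.1×29)]/2 = 21.2 m/s
Subgeostrophic (V < V_g = 29 m/s), as expected around a low.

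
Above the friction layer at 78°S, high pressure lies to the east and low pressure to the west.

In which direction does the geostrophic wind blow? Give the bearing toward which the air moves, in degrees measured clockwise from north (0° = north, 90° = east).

180°

The pressure-gradient force points toward the west (bearing 270°).
Geostrophic balance: in the Southern Hemisphere the Coriolis force deflects motion to the left, so the geostrophic wind blows 90° to the left of the pressure-gradient force (low pressure on the right).
Rotating 270° by 90° counterclockwise gives 180° — the wind blows toward the south.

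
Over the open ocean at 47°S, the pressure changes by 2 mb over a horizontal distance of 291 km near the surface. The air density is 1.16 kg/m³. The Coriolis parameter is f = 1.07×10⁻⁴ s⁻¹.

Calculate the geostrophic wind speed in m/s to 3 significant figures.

5.54 m/s

Pressure gradient: |∂P/∂n| = 200 Pa / 291000 m = 6.87×10⁻⁴ Pa/m
Geostrophic balance (pressure-gradient force = Coriolis force):
V_g = (1/(fρ)) |∂P/∂n| = 6.87×10⁻⁴ / (1.07×10⁻⁴ × 1.16) = 5.54 m/s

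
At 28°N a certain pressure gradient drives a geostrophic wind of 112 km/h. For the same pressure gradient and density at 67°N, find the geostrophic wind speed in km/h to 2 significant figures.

57 km/h

With the same pressure gradient and density, V_g ∝ 1/f ∝ 1/sin φ.
V₂ = V₁ · sin φ₁ / sin φ₂ = 112 × sin 28° / sin 67°
V₂ = 112 × 0.4695/0.9205 = 57 km/h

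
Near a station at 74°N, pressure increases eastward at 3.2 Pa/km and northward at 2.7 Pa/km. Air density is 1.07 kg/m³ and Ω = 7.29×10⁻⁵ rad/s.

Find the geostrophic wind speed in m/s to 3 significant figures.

27.9 m/s

Coriolis parameter at 74°N:
f = 2Ω sin φ = 2 × 7.29×10⁻⁵ × sin 74° = 1.40×10⁻⁴ s⁻¹
Component geostrophic relations (x east, y north):
u_g = −(1/(fρ)) ∂P/∂y,  v_g = (1/(fρ)) ∂P/∂x
u_g = −(2.7×10⁻³)/(1.40×10⁻⁴ × 1.07) = −18.0 m/s;  v_g = (3.2×10⁻³)/(1.40×10⁻⁴ × 1.07) = 21.3 m/s
|V_g| = √(u_g² + v_g²) = 27.9 m/s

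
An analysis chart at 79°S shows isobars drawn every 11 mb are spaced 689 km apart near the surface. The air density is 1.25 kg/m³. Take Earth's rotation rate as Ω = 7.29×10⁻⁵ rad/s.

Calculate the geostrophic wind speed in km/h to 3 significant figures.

Coriolis parameter at 79°S:
f = 2Ω sin φ = 2 × 7.29×10⁻⁵ × sin 79° = 1.43×10⁻⁴ s⁻¹
Pressure gradient: |∂P/∂n| = 1100 Pa / 689000 m = 1.60×10⁻³ Pa/m
Geostrophic balance (pressure-gradient force = Coriolis force):
V_g = (1/(fρ)) |∂P/∂n| = 1.60×10⁻³ / (1.43×10⁻⁴ × 1.25) = 8.92 m/s
Converting: 8.92 m/s × 3.6 = 32.1 km/h

32.1 km/h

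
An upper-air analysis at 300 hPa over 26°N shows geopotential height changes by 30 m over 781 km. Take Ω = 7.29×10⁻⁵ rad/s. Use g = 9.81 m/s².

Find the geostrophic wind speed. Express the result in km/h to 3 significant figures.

Coriolis parameter at 26°N:
f = 2Ω sin φ = 2 × 7.29×10⁻⁵ × sin 26° = 6.39×10⁻⁵ s⁻¹
Height gradient: |∂Z/∂n| = 30 m / 781000 m = 3.84×10⁻⁵
On a pressure surface, geostrophic balance gives V_g = (g/f)|∂Z/∂n|:
V_g = 9.81 × 3.84×10⁻⁵ / 6.39×10⁻⁵ = 5.90 m/s
Converting: 5.90 m/s × 3.6 = 21.2 km/h

21.2 km/h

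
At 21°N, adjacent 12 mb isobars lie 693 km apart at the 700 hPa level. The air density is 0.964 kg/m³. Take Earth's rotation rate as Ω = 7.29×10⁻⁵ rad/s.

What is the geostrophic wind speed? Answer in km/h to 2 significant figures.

Coriolis parameter at 21°N:
f = 2Ω sin φ = 2 × 7.29×10⁻⁵ × sin 21° = 5.23×10⁻⁵ s⁻¹
Pressure gradient: |∂P/∂n| = 1200 Pa / 693000 m = 1.73×10⁻³ Pa/m
Geostrophic balance (pressure-gradient force = Coriolis force):
V_g = (1/(fρ)) |∂P/∂n| = 1.73×10⁻³ / (5.23×10⁻⁵ × 0.964) = 34.4 m/s
Converting: 34.4 m/s × 3.6 = 120 km/h

120 km/h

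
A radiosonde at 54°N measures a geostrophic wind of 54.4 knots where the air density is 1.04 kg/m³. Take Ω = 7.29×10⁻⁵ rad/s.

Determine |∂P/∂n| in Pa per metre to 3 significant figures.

Coriolis parameter at 54°N:
f = 2Ω sin φ = 2 × 7.29×10⁻⁵ × sin 54° = 1.18×10⁻⁴ s⁻¹
Wind speed in SI: 54.4 knots = 28.0 m/s
Geostrophic balance rearranged: |∂P/∂n| = f ρ V_g
|∂P/∂n| = 1.18×10⁻⁴ × 1.04 × 28.0 = 3.43×10⁻³ Pa/m

3.43×10⁻³ Pa/m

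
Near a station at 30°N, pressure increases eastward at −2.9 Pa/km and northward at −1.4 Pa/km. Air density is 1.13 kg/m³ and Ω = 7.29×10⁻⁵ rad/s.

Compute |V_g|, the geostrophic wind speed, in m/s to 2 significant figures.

Coriolis parameter at 30°N:
f = 2Ω sin φ = 2 × 7.29×10⁻⁵ × sin 30° = 7.29×10⁻⁵ s⁻¹
Component geostrophic relations (x east, y north):
u_g = −(1/(fρ)) ∂P/∂y,  v_g = (1/(fρ)) ∂P/∂x
u_g = −(−1.4×10⁻³)/(7.29×10⁻⁵ × 1.13) = 17.0 m/s;  v_g = (−2.9×10⁻³)/(7.29×10⁻⁵ × 1.13) = −35.2 m/s
|V_g| = √(u_g² + v_g²) = 39.1 m/s

39 m/s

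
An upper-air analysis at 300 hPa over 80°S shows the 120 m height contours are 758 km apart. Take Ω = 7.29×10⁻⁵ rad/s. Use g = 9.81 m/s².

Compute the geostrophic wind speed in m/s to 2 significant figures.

11 m/s

Coriolis parameter at 80°S:
f = 2Ω sin φ = 2 × 7.29×10⁻⁵ × sin 80° = 1.44×10⁻⁴ s⁻¹
Height gradient: |∂Z/∂n| = 120 m / 758000 m = 1.58×10⁻⁴
On a pressure surface, geostrophic balance gives V_g = (g/f)|∂Z/∂n|:
V_g = 9.81 × 1.58×10⁻⁴ / 1.44×10⁻⁴ = 10.8 m/s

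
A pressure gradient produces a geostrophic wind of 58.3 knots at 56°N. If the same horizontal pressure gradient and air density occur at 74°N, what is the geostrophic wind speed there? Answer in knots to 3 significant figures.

50.3 knots

With the same pressure gradient and density, V_g ∝ 1/f ∝ 1/sin φ.
V₂ = V₁ · sin φ₁ / sin φ₂ = 58.3 × sin 56° / sin 74°
V₂ = 58.3 × 0.8290/0.9613 = 50.3 knots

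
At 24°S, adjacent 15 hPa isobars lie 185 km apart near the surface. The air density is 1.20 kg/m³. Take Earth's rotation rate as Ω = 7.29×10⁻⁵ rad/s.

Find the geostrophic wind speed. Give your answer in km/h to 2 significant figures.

410 km/h

Coriolis parameter at 24°S:
f = 2Ω sin φ = 2 × 7.29×10⁻⁵ × sin 24° = 5.93×10⁻⁵ s⁻¹
Pressure gradient: |∂P/∂n| = 1500 Pa / 185000 m = 8.11×10⁻³ Pa/m
Geostrophic balance (pressure-gradient force = Coriolis force):
V_g = (1/(fρ)) |∂P/∂n| = 8.11×10⁻³ / (5.93×10⁻⁵ × 1.20) = 114 m/s
Converting: 114 m/s × 3.6 = 410 km/h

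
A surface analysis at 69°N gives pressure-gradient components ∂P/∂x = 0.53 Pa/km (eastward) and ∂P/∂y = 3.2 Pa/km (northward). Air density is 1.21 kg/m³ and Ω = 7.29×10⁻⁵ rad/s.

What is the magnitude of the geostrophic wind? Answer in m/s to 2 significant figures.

Coriolis parameter at 69°N:
f = 2Ω sin φ = 2 × 7.29×10⁻⁵ × sin 69° = 1.36×10⁻⁴ s⁻¹
Component geostrophic relations (x east, y north):
u_g = −(1/(fρ)) ∂P/∂y,  v_g = (1/(fρ)) ∂P/∂x
u_g = −(3.2×10⁻³)/(1.36×10⁻⁴ × 1.21) = −19.4 m/s;  v_g = (0.53×10⁻³)/(1.36×10⁻⁴ × 1.21) = 3.22 m/s
|V_g| = √(u_g² + v_g²) = 19.7 m/s

20 m/s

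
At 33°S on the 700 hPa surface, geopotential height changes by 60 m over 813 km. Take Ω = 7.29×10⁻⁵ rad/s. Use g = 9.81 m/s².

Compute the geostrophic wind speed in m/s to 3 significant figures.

Coriolis parameter at 33°S:
f = 2Ω sin φ = 2 × 7.29×10⁻⁵ × sin 33° = 7.94×10⁻⁵ s⁻¹
Height gradient: |∂Z/∂n| = 60 m / 813000 m = 7.38×10⁻⁵
On a pressure surface, geostrophic balance gives V_g = (g/f)|∂Z/∂n|:
V_g = 9.81 × 7.38×10⁻⁵ / 7.94×10⁻⁵ = 9.12 m/s

9.12 m/s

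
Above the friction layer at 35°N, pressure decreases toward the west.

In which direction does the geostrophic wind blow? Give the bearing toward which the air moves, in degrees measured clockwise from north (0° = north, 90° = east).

000°

The pressure-gradient force points toward the west (bearing 270°).
Geostrophic balance: in the Northern Hemisphere the Coriolis force deflects motion to the right, so the geostrophic wind blows 90° to the right of the pressure-gradient force (low pressure on the left).
Rotating 270° by 90° clockwise gives 000° — the wind blows toward the north.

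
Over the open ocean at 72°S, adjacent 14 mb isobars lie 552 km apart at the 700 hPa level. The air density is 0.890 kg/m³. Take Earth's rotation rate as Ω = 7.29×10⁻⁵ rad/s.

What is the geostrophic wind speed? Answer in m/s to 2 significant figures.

21 m/s

Coriolis parameter at 72°S:
f = 2Ω sin φ = 2 × 7.29×10⁻⁵ × sin 72° = 1.39×10⁻⁴ s⁻¹
Pressure gradient: |∂P/∂n| = 1400 Pa / 552000 m = 2.54×10⁻³ Pa/m
Geostrophic balance (pressure-gradient force = Coriolis force):
V_g = (1/(fρ)) |∂P/∂n| = 2.54×10⁻³ / (1.39×10⁻⁴ × 0.890) = 20.6 m/s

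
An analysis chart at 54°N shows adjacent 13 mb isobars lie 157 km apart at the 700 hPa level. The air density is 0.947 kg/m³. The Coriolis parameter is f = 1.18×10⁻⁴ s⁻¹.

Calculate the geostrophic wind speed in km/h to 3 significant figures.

Pressure gradient: |∂P/∂n| = 1300 Pa / 157000 m = 8.28×10⁻³ Pa/m
Geostrophic balance (pressure-gradient force = Coriolis force):
V_g = (1/(fρ)) |∂P/∂n| = 8.28×10⁻³ / (1.18×10⁻⁴ × 0.947) = 74.1 m/s
Converting: 74.1 m/s × 3.6 = 267 km/h

267 km/h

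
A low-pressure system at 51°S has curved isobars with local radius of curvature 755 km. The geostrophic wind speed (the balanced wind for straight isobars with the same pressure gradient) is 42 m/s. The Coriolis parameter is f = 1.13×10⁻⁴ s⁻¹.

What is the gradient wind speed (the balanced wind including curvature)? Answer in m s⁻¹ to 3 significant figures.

30.8 m s⁻¹

Around a low, centrifugal force acts outward with Coriolis, so pressure-gradient force balances both:
(1/ρ)|∂P/∂n| = fV + V²/R  →  V² + fR·V − fR·V_g = 0
With fR = 1.13×10⁻⁴ × 755×10³ m = 85.3 m/s:
V = [−fR + √((fR)² + 4 fR V_g)]/2 = [−85.3 + √(85.3² + 4×85.3×42)]/2 = 30.8 m/s
Subgeostrophic (V < V_g = 42 m/s), as expected around a low.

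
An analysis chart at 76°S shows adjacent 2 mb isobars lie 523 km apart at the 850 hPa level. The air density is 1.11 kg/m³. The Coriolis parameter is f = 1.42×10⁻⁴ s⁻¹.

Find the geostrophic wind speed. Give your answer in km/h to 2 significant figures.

8.7 km/h

Pressure gradient: |∂P/∂n| = 200 Pa / 523000 m = 3.82×10⁻⁴ Pa/m
Geostrophic balance (pressure-gradient force = Coriolis force):
V_g = (1/(fρ)) |∂P/∂n| = 3.82×10⁻⁴ / (1.42×10⁻⁴ × 1.11) = 2.43 m/s
Converting: 2.43 m/s × 3.6 = 8.7 km/h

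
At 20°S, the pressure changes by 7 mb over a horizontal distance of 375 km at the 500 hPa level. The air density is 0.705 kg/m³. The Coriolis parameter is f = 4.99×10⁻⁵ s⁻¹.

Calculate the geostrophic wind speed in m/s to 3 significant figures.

53.1 m/s

Pressure gradient: |∂P/∂n| = 700 Pa / 375000 m = 1.87×10⁻³ Pa/m
Geostrophic balance (pressure-gradient force = Coriolis force):
V_g = (1/(fρ)) |∂P/∂n| = 1.87×10⁻³ / (4.99×10⁻⁵ × 0.705) = 53.1 m/s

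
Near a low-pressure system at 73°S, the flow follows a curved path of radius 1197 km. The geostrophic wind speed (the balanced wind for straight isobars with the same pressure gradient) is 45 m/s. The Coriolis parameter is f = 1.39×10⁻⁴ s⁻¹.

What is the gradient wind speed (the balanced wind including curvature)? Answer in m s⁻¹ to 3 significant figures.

Around a low, centrifugal force acts outward with Coriolis, so pressure-gradient force balances both:
(1/ρ)|∂P/∂n| = fV + V²/R  →  V² + fR·V − fR·V_g = 0
With fR = 1.39×10⁻⁴ × 1197×10³ m = 166 m/s:
V = [−fR + √((fR)² + 4 fR V_g)]/2 = [−166 + √(166² + 4×166×45)]/2 = 36.8 m/s
Subgeostrophic (V < V_g = 45 m/s), as expected around a low.

36.8 m s⁻¹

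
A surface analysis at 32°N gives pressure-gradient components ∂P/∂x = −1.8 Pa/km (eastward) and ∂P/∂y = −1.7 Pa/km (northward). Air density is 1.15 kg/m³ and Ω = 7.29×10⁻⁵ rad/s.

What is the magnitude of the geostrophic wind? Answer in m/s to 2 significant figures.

28 m/s

Coriolis parameter at 32°N:
f = 2Ω sin φ = 2 × 7.29×10⁻⁵ × sin 32° = 7.73×10⁻⁵ s⁻¹
Component geostrophic relations (x east, y north):
u_g = −(1/(fρ)) ∂P/∂y,  v_g = (1/(fρ)) ∂P/∂x
u_g = −(−1.7×10⁻³)/(7.73×10⁻⁵ × 1.15) = 19.1 m/s;  v_g = (−1.8×10⁻³)/(7.73×10⁻⁵ × 1.15) = −20.3 m/s
|V_g| = √(u_g² + v_g²) = 27.9 m/s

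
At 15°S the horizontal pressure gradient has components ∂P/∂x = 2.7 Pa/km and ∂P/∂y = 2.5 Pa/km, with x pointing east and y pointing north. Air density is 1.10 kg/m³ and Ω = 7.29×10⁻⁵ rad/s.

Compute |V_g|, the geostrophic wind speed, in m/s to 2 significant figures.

Coriolis parameter at 15°S:
f = 2Ω sin φ = 2 × 7.29×10⁻⁵ × sin 15° = 3.77×10⁻⁵ s⁻¹
In the Southern Hemisphere f is negative: f = −3.77×10⁻⁵ s⁻¹.
Component geostrophic relations (x east, y north):
u_g = −(1/(fρ)) ∂P/∂y,  v_g = (1/(fρ)) ∂P/∂x
u_g = −(2.5×10⁻³)/(−3.77×10⁻⁵ × 1.10) = 60.2 m/s;  v_g = (2.7×10⁻³)/(−3.77×10⁻⁵ × 1.10) = −65.0 m/s
|V_g| = √(u_g² + v_g²) = 88.6 m/s

89 m/s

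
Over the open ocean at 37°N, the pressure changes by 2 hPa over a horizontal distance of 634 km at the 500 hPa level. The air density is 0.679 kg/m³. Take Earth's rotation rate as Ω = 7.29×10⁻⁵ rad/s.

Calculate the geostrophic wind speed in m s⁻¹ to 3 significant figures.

Coriolis parameter at 37°N:
f = 2Ω sin φ = 2 × 7.29×10⁻⁵ × sin 37° = 8.77×10⁻⁵ s⁻¹
Pressure gradient: |∂P/∂n| = 200 Pa / 634000 m = 3.15×10⁻⁴ Pa/m
Geostrophic balance (pressure-gradient force = Coriolis force):
V_g = (1/(fρ)) |∂P/∂n| = 3.15×10⁻⁴ / (8.77×10⁻⁵ × 0.679) = 5.29 m/s

5.29 m s⁻¹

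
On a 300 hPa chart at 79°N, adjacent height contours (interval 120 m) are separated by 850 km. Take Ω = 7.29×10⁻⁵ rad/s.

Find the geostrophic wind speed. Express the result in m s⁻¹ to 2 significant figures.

Coriolis parameter at 79°N:
f = 2Ω sin φ = 2 × 7.29×10⁻⁵ × sin 79° = 1.43×10⁻⁴ s⁻¹
Height gradient: |∂Z/∂n| = 120 m / 850000 m = 1.41×10⁻⁴
On a pressure surface, geostrophic balance gives V_g = (g/f)|∂Z/∂n|:
V_g = 9.81 × 1.41×10⁻⁴ / 1.43×10⁻⁴ = 9.68 m/s

9.7 m s⁻¹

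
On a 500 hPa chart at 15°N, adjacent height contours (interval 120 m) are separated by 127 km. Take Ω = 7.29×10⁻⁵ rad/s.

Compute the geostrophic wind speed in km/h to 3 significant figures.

Coriolis parameter at 15°N:
f = 2Ω sin φ = 2 × 7.29×10⁻⁵ × sin 15° = 3.77×10⁻⁵ s⁻¹
Height gradient: |∂Z/∂n| = 120 m / 127000 m = 9.45×10⁻⁴
On a pressure surface, geostrophic balance gives V_g = (g/f)|∂Z/∂n|:
V_g = 9.81 × 9.45×10⁻⁴ / 3.77×10⁻⁵ = 246 m/s
Converting: 246 m/s × 3.6 = 884 km/h

884 km/h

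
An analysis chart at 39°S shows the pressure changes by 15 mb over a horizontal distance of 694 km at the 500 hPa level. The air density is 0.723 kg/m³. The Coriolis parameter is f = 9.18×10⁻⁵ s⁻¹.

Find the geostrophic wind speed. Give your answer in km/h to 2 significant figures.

120 km/h

Pressure gradient: |∂P/∂n| = 1500 Pa / 694000 m = 2.16×10⁻³ Pa/m
Geostrophic balance (pressure-gradient force = Coriolis force):
V_g = (1/(fρ)) |∂P/∂n| = 2.16×10⁻³ / (9.18×10⁻⁵ × 0.723) = 32.6 m/s
Converting: 32.6 m/s × 3.6 = 120 km/h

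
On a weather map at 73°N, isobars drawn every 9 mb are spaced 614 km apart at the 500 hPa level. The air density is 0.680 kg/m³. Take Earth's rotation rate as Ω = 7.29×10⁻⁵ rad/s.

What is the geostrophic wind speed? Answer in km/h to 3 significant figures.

Coriolis parameter at 73°N:
f = 2Ω sin φ = 2 × 7.29×10⁻⁵ × sin 73° = 1.39×10⁻⁴ s⁻¹
Pressure gradient: |∂P/∂n| = 900 Pa / 614000 m = 1.47×10⁻³ Pa/m
Geostrophic balance (pressure-gradient force = Coriolis force):
V_g = (1/(fρ)) |∂P/∂n| = 1.47×10⁻³ / (1.39×10⁻⁴ × 0.680) = 15.5 m/s
Converting: 15.5 m/s × 3.6 = 55.7 km/h

55.7 km/h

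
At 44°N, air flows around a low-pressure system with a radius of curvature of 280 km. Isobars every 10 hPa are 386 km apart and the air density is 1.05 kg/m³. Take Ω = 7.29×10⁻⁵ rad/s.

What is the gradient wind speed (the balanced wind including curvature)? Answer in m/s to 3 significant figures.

15.7 m/s

Coriolis parameter at 44°N:
f = 2Ω sin φ = 2 × 7.29×10⁻⁵ × sin 44° = 1.01×10⁻⁴ s⁻¹
Pressure gradient: |∂P/∂n| = 1000 Pa / 386000 m = 2.59×10⁻³ Pa/m
Geostrophic speed: V_g = |∂P/∂n|/(fρ) = 2.59×10⁻³/(1.01×10⁻⁴ × 1.05) = 24.4 m/s
Around a low, centrifugal force acts outward with Coriolis, so pressure-gradient force balances both:
(1/ρ)|∂P/∂n| = fV + V²/R  →  V² + fR·V − fR·V_g = 0
With fR = 1.01×10⁻⁴ × 280×10³ m = 28.4 m/s:
V = [−fR + √((fR)² + 4 fR V_g)]/2 = [−28.4 + √(28.4² + 4×28.4×24.4)]/2 = 15.7 m/s
Subgeostrophic (V < V_g = 24.4 m/s), as expected around a low.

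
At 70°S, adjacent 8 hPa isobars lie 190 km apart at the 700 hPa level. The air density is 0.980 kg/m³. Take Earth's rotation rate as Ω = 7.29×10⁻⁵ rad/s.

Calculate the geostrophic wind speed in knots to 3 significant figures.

61.0 knots

Coriolis parameter at 70°S:
f = 2Ω sin φ = 2 × 7.29×10⁻⁵ × sin 70° = 1.37×10⁻⁴ s⁻¹
Pressure gradient: |∂P/∂n| = 800 Pa / 190000 m = 4.21×10⁻³ Pa/m
Geostrophic balance (pressure-gradient force = Coriolis force):
V_g = (1/(fρ)) |∂P/∂n| = 4.21×10⁻³ / (1.37×10⁻⁴ × 0.980) = 31.4 m/s
Converting: 31.4 m/s × 1.944 = 61.0 knots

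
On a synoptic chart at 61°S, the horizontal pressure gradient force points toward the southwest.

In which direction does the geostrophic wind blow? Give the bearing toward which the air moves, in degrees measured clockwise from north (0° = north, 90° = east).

The pressure-gradient force points toward the southwest (bearing 225°).
Geostrophic balance: in the Southern Hemisphere the Coriolis force deflects motion to the left, so the geostrophic wind blows 90° to the left of the pressure-gradient force (low pressure on the right).
Rotating 225° by 90° counterclockwise gives 135° — the wind blows toward the southeast.

135°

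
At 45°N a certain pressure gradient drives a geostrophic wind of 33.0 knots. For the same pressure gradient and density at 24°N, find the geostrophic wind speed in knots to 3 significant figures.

With the same pressure gradient and density, V_g ∝ 1/f ∝ 1/sin φ.
V₂ = V₁ · sin φ₁ / sin φ₂ = 33.0 × sin 45° / sin 24°
V₂ = 33.0 × 0.7071/0.4067 = 57.4 knots

57.4 knots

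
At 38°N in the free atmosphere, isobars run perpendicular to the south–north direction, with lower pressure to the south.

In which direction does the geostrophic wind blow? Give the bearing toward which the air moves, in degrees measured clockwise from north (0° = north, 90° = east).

The pressure-gradient force points toward the south (bearing 180°).
Geostrophic balance: in the Northern Hemisphere the Coriolis force deflects motion to the right, so the geostrophic wind blows 90° to the right of the pressure-gradient force (low pressure on the left).
Rotating 180° by 90° clockwise gives 270° — the wind blows toward the west.

270°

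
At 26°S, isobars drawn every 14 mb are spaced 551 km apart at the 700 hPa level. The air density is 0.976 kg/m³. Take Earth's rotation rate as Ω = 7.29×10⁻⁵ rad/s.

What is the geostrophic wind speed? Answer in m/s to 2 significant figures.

41 m/s

Coriolis parameter at 26°S:
f = 2Ω sin φ = 2 × 7.29×10⁻⁵ × sin 26° = 6.39×10⁻⁵ s⁻¹
Pressure gradient: |∂P/∂n| = 1400 Pa / 551000 m = 2.54×10⁻³ Pa/m
Geostrophic balance (pressure-gradient force = Coriolis force):
V_g = (1/(fρ)) |∂P/∂n| = 2.54×10⁻³ / (6.39×10⁻⁵ × 0.976) = 40.7 m/s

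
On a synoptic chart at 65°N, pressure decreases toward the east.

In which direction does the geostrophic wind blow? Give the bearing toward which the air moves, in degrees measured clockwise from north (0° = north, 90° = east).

180°

The pressure-gradient force points toward the east (bearing 090°).
Geostrophic balance: in the Northern Hemisphere the Coriolis force deflects motion to the right, so the geostrophic wind blows 90° to the right of the pressure-gradient force (low pressure on the left).
Rotating 090° by 90° clockwise gives 180° — the wind blows toward the south.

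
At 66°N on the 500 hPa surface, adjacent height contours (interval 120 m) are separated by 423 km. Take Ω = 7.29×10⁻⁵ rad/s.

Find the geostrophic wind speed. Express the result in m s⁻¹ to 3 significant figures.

Coriolis parameter at 66°N:
f = 2Ω sin φ = 2 × 7.29×10⁻⁵ × sin 66° = 1.33×10⁻⁴ s⁻¹
Height gradient: |∂Z/∂n| = 120 m / 423000 m = 2.84×10⁻⁴
On a pressure surface, geostrophic balance gives V_g = (g/f)|∂Z/∂n|:
V_g = 9.81 × 2.84×10⁻⁴ / 1.33×10⁻⁴ = 20.9 m/s

20.9 m s⁻¹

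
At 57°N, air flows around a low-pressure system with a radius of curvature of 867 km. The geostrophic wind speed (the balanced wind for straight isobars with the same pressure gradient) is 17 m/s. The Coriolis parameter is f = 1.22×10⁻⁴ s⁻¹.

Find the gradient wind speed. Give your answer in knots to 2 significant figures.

Around a low, centrifugal force acts outward with Coriolis, so pressure-gradient force balances both:
(1/ρ)|∂P/∂n| = fV + V²/R  →  V² + fR·V − fR·V_g = 0
With fR = 1.22×10⁻⁴ × 867×10³ m = 106 m/s:
V = [−fR + √((fR)² + 4 fR V_g)]/2 = [−106 + √(106² + 4×106×17)]/2 = 14.9 m/s
Subgeostrophic (V < V_g = 17 m/s), as expected around a low.
Converting: 14.9 m/s × 1.944 = 29 knots

29 knots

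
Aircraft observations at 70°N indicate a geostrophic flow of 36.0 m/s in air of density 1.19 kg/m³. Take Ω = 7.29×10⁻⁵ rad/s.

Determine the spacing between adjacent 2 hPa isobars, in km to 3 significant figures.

Coriolis parameter at 70°N:
f = 2Ω sin φ = 2 × 7.29×10⁻⁵ × sin 70° = 1.37×10⁻⁴ s⁻¹
Geostrophic balance rearranged: |∂P/∂n| = f ρ V_g
|∂P/∂n| = 1.37×10⁻⁴ × 1.19 × 36.0 = 5.87×10⁻³ Pa/m
Isobar spacing: Δn = ΔP/|∂P/∂n| = 200 Pa / 5.87×10⁻³ Pa/m = 34075 m ≈ 34.1 km

34.1 km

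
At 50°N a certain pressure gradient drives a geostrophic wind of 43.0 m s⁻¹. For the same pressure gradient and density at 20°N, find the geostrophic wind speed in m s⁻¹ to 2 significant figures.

With the same pressure gradient and density, V_g ∝ 1/f ∝ 1/sin φ.
V₂ = V₁ · sin φ₁ / sin φ₂ = 43.0 × sin 50° / sin 20°
V₂ = 43.0 × 0.7660/0.3420 = 96 m s⁻¹

96 m s⁻¹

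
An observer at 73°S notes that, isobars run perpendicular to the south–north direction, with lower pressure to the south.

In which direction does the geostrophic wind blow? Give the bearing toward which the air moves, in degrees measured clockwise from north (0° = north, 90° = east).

090°

The pressure-gradient force points toward the south (bearing 180°).
Geostrophic balance: in the Southern Hemisphere the Coriolis force deflects motion to the left, so the geostrophic wind blows 90° to the left of the pressure-gradient force (low pressure on the right).
Rotating 180° by 90° counterclockwise gives 090° — the wind blows toward the east.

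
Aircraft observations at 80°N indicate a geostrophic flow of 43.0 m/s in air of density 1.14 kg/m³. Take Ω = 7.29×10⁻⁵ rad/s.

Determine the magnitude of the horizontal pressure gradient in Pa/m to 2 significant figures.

7.0×10⁻³ Pa/m

Coriolis parameter at 80°N:
f = 2Ω sin φ = 2 × 7.29×10⁻⁵ × sin 80° = 1.44×10⁻⁴ s⁻¹
Geostrophic balance rearranged: |∂P/∂n| = f ρ V_g
|∂P/∂n| = 1.44×10⁻⁴ × 1.14 × 43.0 = 7.04×10⁻³ Pa/m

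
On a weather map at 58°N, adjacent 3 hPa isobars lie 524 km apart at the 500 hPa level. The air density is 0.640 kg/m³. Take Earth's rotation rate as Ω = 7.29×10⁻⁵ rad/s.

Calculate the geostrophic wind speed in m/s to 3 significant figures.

Coriolis parameter at 58°N:
f = 2Ω sin φ = 2 × 7.29×10⁻⁵ × sin 58° = 1.24×10⁻⁴ s⁻¹
Pressure gradient: |∂P/∂n| = 300 Pa / 524000 m = 5.73×10⁻⁴ Pa/m
Geostrophic balance (pressure-gradient force = Coriolis force):
V_g = (1/(fρ)) |∂P/∂n| = 5.73×10⁻⁴ / (1.24×10⁻⁴ × 0.640) = 7.23 m/s

7.23 m/s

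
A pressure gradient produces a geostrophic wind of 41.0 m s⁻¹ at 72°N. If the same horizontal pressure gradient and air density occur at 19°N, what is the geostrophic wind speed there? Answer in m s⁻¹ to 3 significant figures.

120 m s⁻¹

With the same pressure gradient and density, V_g ∝ 1/f ∝ 1/sin φ.
V₂ = V₁ · sin φ₁ / sin φ₂ = 41.0 × sin 72° / sin 19°
V₂ = 41.0 × 0.9511/0.3256 = 120 m s⁻¹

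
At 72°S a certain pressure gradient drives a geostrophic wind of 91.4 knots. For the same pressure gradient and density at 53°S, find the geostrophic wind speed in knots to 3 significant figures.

109 knots

With the same pressure gradient and density, V_g ∝ 1/f ∝ 1/sin φ.
V₂ = V₁ · sin φ₁ / sin φ₂ = 91.4 × sin 72° / sin 53°
V₂ = 91.4 × 0.9511/0.7986 = 109 knots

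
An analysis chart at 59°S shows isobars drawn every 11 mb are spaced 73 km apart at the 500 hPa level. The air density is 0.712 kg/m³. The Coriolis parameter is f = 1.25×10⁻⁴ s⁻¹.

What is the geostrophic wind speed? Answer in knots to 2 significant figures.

Pressure gradient: |∂P/∂n| = 1100 Pa / 73000 m = 1.51×10⁻² Pa/m
Geostrophic balance (pressure-gradient force = Coriolis force):
V_g = (1/(fρ)) |∂P/∂n| = 1.51×10⁻² / (1.25×10⁻⁴ × 0.712) = 169 m/s
Converting: 169 m/s × 1.944 = 330 knots

330 knots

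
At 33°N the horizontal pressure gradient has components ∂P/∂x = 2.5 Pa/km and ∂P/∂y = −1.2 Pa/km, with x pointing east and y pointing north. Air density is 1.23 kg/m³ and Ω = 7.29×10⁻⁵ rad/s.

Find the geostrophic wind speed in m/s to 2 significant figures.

Coriolis parameter at 33°N:
f = 2Ω sin φ = 2 × 7.29×10⁻⁵ × sin 33° = 7.94×10⁻⁵ s⁻¹
Component geostrophic relations (x east, y north):
u_g = −(1/(fρ)) ∂P/∂y,  v_g = (1/(fρ)) ∂P/∂x
u_g = −(−1.2×10⁻³)/(7.94×10⁻⁵ × 1.23) = 12.3 m/s;  v_g = (2.5×10⁻³)/(7.94×10⁻⁵ × 1.23) = 25.6 m/s
|V_g| = √(u_g² + v_g²) = 28.4 m/s

28 m/s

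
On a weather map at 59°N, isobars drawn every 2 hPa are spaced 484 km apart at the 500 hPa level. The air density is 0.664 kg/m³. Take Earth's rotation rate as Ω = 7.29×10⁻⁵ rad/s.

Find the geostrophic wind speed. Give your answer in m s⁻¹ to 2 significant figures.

Coriolis parameter at 59°N:
f = 2Ω sin φ = 2 × 7.29×10⁻⁵ × sin 59° = 1.25×10⁻⁴ s⁻¹
Pressure gradient: |∂P/∂n| = 200 Pa / 484000 m = 4.13×10⁻⁴ Pa/m
Geostrophic balance (pressure-gradient force = Coriolis force):
V_g = (1/(fρ)) |∂P/∂n| = 4.13×10⁻⁴ / (1.25×10⁻⁴ × 0.664) = 4.98 m/s

5.0 m s⁻¹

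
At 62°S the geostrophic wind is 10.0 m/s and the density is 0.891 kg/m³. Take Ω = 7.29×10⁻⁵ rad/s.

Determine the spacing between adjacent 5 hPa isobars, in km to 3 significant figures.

Coriolis parameter at 62°S:
f = 2Ω sin φ = 2 × 7.29×10⁻⁵ × sin 62° = 1.29×10⁻⁴ s⁻¹
Geostrophic balance rearranged: |∂P/∂n| = f ρ V_g
|∂P/∂n| = 1.29×10⁻⁴ × 0.891 × 10.0 = 1.15×10⁻³ Pa/m
Isobar spacing: Δn = ΔP/|∂P/∂n| = 500 Pa / 1.15×10⁻³ Pa/m = 435913 m ≈ 436 km

436 km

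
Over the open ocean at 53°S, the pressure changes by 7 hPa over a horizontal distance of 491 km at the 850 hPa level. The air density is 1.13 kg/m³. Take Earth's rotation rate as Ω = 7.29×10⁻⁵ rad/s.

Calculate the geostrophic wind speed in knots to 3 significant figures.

Coriolis parameter at 53°S:
f = 2Ω sin φ = 2 × 7.29×10⁻⁵ × sin 53° = 1.16×10⁻⁴ s⁻¹
Pressure gradient: |∂P/∂n| = 700 Pa / 491000 m = 1.43×10⁻³ Pa/m
Geostrophic balance (pressure-gradient force = Coriolis force):
V_g = (1/(fρ)) |∂P/∂n| = 1.43×10⁻³ / (1.16×10⁻⁴ × 1.13) = 10.8 m/s
Converting: 10.8 m/s × 1.944 = 21.1 knots

21.1 knots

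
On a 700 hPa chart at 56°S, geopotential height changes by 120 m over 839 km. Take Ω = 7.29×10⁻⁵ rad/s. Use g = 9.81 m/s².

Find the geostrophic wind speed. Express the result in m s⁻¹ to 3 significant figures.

11.6 m s⁻¹

Coriolis parameter at 56°S:
f = 2Ω sin φ = 2 × 7.29×10⁻⁵ × sin 56° = 1.21×10⁻⁴ s⁻¹
Height gradient: |∂Z/∂n| = 120 m / 839000 m = 1.43×10⁻⁴
On a pressure surface, geostrophic balance gives V_g = (g/f)|∂Z/∂n|:
V_g = 9.81 × 1.43×10⁻⁴ / 1.21×10⁻⁴ = 11.6 m/s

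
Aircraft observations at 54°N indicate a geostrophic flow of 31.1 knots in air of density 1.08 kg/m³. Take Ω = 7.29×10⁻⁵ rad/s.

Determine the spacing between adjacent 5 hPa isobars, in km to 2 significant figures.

250 km

Coriolis parameter at 54°N:
f = 2Ω sin φ = 2 × 7.29×10⁻⁵ × sin 54° = 1.18×10⁻⁴ s⁻¹
Wind speed in SI: 31.1 knots = 16.0 m/s
Geostrophic balance rearranged: |∂P/∂n| = f ρ V_g
|∂P/∂n| = 1.18×10⁻⁴ × 1.08 × 16.0 = 2.04×10⁻³ Pa/m
Isobar spacing: Δn = ΔP/|∂P/∂n| = 500 Pa / 2.04×10⁻³ Pa/m = 245320 m ≈ 250 km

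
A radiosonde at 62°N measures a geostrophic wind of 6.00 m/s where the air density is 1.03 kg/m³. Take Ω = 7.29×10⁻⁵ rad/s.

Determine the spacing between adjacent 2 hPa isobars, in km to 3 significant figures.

Coriolis parameter at 62°N:
f = 2Ω sin φ = 2 × 7.29×10⁻⁵ × sin 62° = 1.29×10⁻⁴ s⁻¹
Geostrophic balance rearranged: |∂P/∂n| = f ρ V_g
|∂P/∂n| = 1.29×10⁻⁴ × 1.03 × 6.00 = 7.96×10⁻⁴ Pa/m
Isobar spacing: Δn = ΔP/|∂P/∂n| = 200 Pa / 7.96×10⁻⁴ Pa/m = 251391 m ≈ 251 km

251 km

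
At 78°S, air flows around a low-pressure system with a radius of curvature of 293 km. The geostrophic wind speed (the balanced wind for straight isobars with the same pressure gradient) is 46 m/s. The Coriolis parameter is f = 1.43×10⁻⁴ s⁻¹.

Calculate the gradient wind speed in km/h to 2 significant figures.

100 km/h

Around a low, centrifugal force acts outward with Coriolis, so pressure-gradient force balances both:
(1/ρ)|∂P/∂n| = fV + V²/R  →  V² + fR·V − fR·V_g = 0
With fR = 1.43×10⁻⁴ × 293×10³ m = 41.9 m/s:
V = [−fR + √((fR)² + 4 fR V_g)]/2 = [−41.9 + √(41.9² + 4×41.9×46)]/2 = 27.7 m/s
Subgeostrophic (V < V_g = 46 m/s), as expected around a low.
Converting: 27.7 m/s × 3.6 = 100 km/h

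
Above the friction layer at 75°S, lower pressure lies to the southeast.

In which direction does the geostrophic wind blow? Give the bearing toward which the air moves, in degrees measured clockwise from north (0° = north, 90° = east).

The pressure-gradient force points toward the southeast (bearing 135°).
Geostrophic balance: in the Southern Hemisphere the Coriolis force deflects motion to the left, so the geostrophic wind blows 90° to the left of the pressure-gradient force (low pressure on the right).
Rotating 135° by 90° counterclockwise gives 045° — the wind blows toward the northeast.

045°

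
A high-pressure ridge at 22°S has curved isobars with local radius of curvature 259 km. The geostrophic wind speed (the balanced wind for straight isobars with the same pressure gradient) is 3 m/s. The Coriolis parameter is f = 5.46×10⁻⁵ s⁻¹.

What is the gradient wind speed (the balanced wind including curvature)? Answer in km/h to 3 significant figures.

15.5 km/h

Around a high, pressure-gradient force acts outward with centrifugal, so Coriolis balances both:
fV = (1/ρ)|∂P/∂n| + V²/R  →  V² − fR·V + fR·V_g = 0
With fR = 5.46×10⁻⁵ × 259×10³ m = 14.1 m/s:
V = [fR − √((fR)² − 4 fR V_g)]/2 = [14.1 − √(14.1² − 4×14.1×3)]/2 = 4.32 m/s
Supergeostrophic (V > V_g = 3 m/s), as expected around a high.
Converting: 4.32 m/s × 3.6 = 15.5 km/h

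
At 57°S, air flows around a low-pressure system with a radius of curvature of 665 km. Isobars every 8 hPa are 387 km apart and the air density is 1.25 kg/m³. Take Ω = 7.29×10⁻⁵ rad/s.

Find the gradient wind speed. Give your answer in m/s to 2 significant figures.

12 m/s

Coriolis parameter at 57°S:
f = 2Ω sin φ = 2 × 7.29×10⁻⁵ × sin 57° = 1.22×10⁻⁴ s⁻¹
Pressure gradient: |∂P/∂n| = 800 Pa / 387000 m = 2.07×10⁻³ Pa/m
Geostrophic speed: V_g = |∂P/∂n|/(fρ) = 2.07×10⁻³/(1.22×10⁻⁴ × 1.25) = 13.5 m/s
Around a low, centrifugal force acts outward with Coriolis, so pressure-gradient force balances both:
(1/ρ)|∂P/∂n| = fV + V²/R  →  V² + fR·V − fR·V_g = 0
With fR = 1.22×10⁻⁴ × 665×10³ m = 81.3 m/s:
V = [−fR + √((fR)² + 4 fR V_g)]/2 = [−81.3 + √(81.3² + 4×81.3×13.5)]/2 = 11.8 m/s
Subgeostrophic (V < V_g = 13.5 m/s), as expected around a low.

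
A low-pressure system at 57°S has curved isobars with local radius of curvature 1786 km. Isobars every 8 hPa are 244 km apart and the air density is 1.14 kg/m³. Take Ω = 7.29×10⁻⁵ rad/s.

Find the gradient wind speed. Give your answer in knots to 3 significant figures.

41.6 knots

Coriolis parameter at 57°S:
f = 2Ω sin φ = 2 × 7.29×10⁻⁵ × sin 57° = 1.22×10⁻⁴ s⁻¹
Pressure gradient: |∂P/∂n| = 800 Pa / 244000 m = 3.28×10⁻³ Pa/m
Geostrophic speed: V_g = |∂P/∂n|/(fρ) = 3.28×10⁻³/(1.22×10⁻⁴ × 1.14) = 23.5 m/s
Around a low, centrifugal force acts outward with Coriolis, so pressure-gradient force balances both:
(1/ρ)|∂P/∂n| = fV + V²/R  →  V² + fR·V − fR·V_g = 0
With fR = 1.22×10⁻⁴ × 1786×10³ m = 218 m/s:
V = [−fR + √((fR)² + 4 fR V_g)]/2 = [−218 + √(218² + 4×218×23.5)]/2 = 21.4 m/s
Subgeostrophic (V < V_g = 23.5 m/s), as expected around a low.
Converting: 21.4 m/s × 1.944 = 41.6 knots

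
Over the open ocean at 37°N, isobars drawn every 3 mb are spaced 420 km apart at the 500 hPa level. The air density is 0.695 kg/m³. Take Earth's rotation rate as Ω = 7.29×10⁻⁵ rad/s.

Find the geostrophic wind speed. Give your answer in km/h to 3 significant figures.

42.2 km/h

Coriolis parameter at 37°N:
f = 2Ω sin φ = 2 × 7.29×10⁻⁵ × sin 37° = 8.77×10⁻⁵ s⁻¹
Pressure gradient: |∂P/∂n| = 300 Pa / 420000 m = 7.14×10⁻⁴ Pa/m
Geostrophic balance (pressure-gradient force = Coriolis force):
V_g = (1/(fρ)) |∂P/∂n| = 7.14×10⁻⁴ / (8.77×10⁻⁵ × 0.695) = 11.7 m/s
Converting: 11.7 m/s × 3.6 = 42.2 km/h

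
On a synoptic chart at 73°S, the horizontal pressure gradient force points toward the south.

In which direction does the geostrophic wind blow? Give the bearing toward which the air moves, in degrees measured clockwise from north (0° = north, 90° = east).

The pressure-gradient force points toward the south (bearing 180°).
Geostrophic balance: in the Southern Hemisphere the Coriolis force deflects motion to the left, so the geostrophic wind blows 90° to the left of the pressure-gradient force (low pressure on the right).
Rotating 180° by 90° counterclockwise gives 090° — the wind blows toward the east.

090°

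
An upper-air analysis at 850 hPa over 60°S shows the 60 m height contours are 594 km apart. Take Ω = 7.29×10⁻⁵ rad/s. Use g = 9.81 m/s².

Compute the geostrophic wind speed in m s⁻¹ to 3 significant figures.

7.85 m s⁻¹

Coriolis parameter at 60°S:
f = 2Ω sin φ = 2 × 7.29×10⁻⁵ × sin 60° = 1.26×10⁻⁴ s⁻¹
Height gradient: |∂Z/∂n| = 60 m / 594000 m = 1.01×10⁻⁴
On a pressure surface, geostrophic balance gives V_g = (g/f)|∂Z/∂n|:
V_g = 9.81 × 1.01×10⁻⁴ / 1.26×10⁻⁴ = 7.85 m/s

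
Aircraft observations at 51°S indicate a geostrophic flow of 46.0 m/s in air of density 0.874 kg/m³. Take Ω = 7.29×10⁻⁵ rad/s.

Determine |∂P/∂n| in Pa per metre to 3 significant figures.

4.56×10⁻³ Pa/m

Coriolis parameter at 51°S:
f = 2Ω sin φ = 2 × 7.29×10⁻⁵ × sin 51° = 1.13×10⁻⁴ s⁻¹
Geostrophic balance rearranged: |∂P/∂n| = f ρ V_g
|∂P/∂n| = 1.13×10⁻⁴ × 0.874 × 46.0 = 4.56×10⁻³ Pa/m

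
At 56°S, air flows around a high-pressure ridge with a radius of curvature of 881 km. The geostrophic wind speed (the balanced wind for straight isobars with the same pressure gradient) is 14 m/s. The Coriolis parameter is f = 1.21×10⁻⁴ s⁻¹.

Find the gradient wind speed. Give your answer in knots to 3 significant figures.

Around a high, pressure-gradient force acts outward with centrifugal, so Coriolis balances both:
fV = (1/ρ)|∂P/∂n| + V²/R  →  V² − fR·V + fR·V_g = 0
With fR = 1.21×10⁻⁴ × 881×10³ m = 107 m/s:
V = [fR − √((fR)² − 4 fR V_g)]/2 = [107 − √(107² − 4×107×14)]/2 = 16.6 m/s
Supergeostrophic (V > V_g = 14 m/s), as expected around a high.
Converting: 16.6 m/s × 1.944 = 32.2 knots

32.2 knots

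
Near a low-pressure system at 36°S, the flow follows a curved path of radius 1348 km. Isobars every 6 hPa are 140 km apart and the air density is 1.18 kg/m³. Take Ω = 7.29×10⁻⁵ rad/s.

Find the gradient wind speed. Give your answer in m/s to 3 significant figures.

Coriolis parameter at 36°S:
f = 2Ω sin φ = 2 × 7.29×10⁻⁵ × sin 36° = 8.57×10⁻⁵ s⁻¹
Pressure gradient: |∂P/∂n| = 600 Pa / 140000 m = 4.29×10⁻³ Pa/m
Geostrophic speed: V_g = |∂P/∂n|/(fρ) = 4.29×10⁻³/(8.57×10⁻⁵ × 1.18) = 42.4 m/s
Around a low, centrifugal force acts outward with Coriolis, so pressure-gradient force balances both:
(1/ρ)|∂P/∂n| = fV + V²/R  →  V² + fR·V − fR·V_g = 0
With fR = 8.57×10⁻⁵ × 1348×10³ m = 116 m/s:
V = [−fR + √((fR)² + 4 fR V_g)]/2 = [−116 + √(116² + 4×116×42.4)]/2 = 33 m/s
Subgeostrophic (V < V_g = 42.4 m/s), as expected around a low.

33.0 m/s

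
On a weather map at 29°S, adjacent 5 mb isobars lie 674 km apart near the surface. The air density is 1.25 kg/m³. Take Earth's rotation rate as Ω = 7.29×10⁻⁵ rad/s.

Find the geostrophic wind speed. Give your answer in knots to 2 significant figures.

Coriolis parameter at 29°S:
f = 2Ω sin φ = 2 × 7.29×10⁻⁵ × sin 29° = 7.07×10⁻⁵ s⁻¹
Pressure gradient: |∂P/∂n| = 500 Pa / 674000 m = 7.42×10⁻⁴ Pa/m
Geostrophic balance (pressure-gradient force = Coriolis force):
V_g = (1/(fρ)) |∂P/∂n| = 7.42×10⁻⁴ / (7.07×10⁻⁵ × 1.25) = 8.40 m/s
Converting: 8.40 m/s × 1.944 = 16 knots

16 knots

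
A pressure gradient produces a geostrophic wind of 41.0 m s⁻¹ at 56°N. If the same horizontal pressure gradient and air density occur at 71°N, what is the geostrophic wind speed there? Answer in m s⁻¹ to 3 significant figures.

35.9 m s⁻¹

With the same pressure gradient and density, V_g ∝ 1/f ∝ 1/sin φ.
V₂ = V₁ · sin φ₁ / sin φ₂ = 41.0 × sin 56° / sin 71°
V₂ = 41.0 × 0.8290/0.9455 = 35.9 m s⁻¹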